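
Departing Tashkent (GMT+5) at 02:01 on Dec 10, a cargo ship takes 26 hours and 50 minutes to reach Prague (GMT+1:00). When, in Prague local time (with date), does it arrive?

00:51 on Dec 11

Convert departure to UTC: 02:01 − 5:00 = 21:01 UTC on Dec 9.
Add 26 hours and 50 minutes travel time → 23:51 UTC (Dec 10).
Prague is UTC+1:00, so local arrival = 23:51 + 1:00 = 00:51 on Dec 11.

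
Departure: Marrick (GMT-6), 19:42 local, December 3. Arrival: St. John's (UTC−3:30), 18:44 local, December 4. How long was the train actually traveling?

Departure in UTC: 19:42 + 6:00 = 01:42 on Dec 4.
Arrival in UTC: 18:44 + 3:30 = 22:14 on Dec 4.
Elapsed = 22:14 − 01:42 = 20 hours 32 minutes.

20 hours 32 minutes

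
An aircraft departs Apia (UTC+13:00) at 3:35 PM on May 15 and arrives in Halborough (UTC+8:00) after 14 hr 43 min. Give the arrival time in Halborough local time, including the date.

Convert departure to UTC: 3:35 PM − 13:00 = 2:35 AM UTC on May 15.
Add 14 hours and 43 minutes travel time → 5:18 PM UTC.
Halborough is UTC+8:00, so local arrival = 5:18 PM + 8:00 = 1:18 AM on May 16.

1:18 AM on May 16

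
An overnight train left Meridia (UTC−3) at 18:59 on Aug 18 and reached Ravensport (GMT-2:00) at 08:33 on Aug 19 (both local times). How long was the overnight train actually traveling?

12 hours 34 minutes

Ravensport is 1:00 ahead of Meridia.
Clock-face elapsed time (ignoring zones) is 13 hours 34 minutes.
Actual elapsed = 13 hours 34 minutes − 1:00 = 12 hours 34 minutes.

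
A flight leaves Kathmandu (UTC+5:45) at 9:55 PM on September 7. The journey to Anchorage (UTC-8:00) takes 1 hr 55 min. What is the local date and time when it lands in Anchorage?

Convert departure to UTC: 9:55 PM − 5:45 = 4:10 PM UTC on Sep 7.
Add 1 hour and 55 minutes travel time → 6:05 PM UTC.
Anchorage is UTC−8:00, so local arrival = 6:05 PM − 8:00 = 10:05 AM on Sep 7.

10:05 AM on September 7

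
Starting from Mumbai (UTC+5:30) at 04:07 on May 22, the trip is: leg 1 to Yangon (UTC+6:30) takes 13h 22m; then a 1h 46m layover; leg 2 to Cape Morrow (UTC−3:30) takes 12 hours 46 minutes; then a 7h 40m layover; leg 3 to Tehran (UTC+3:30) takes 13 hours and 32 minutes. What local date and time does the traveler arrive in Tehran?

03:13 on May 24

Convert departure to UTC: 04:07 − 5:30 = 22:37 UTC on May 21.
Add 13 hours and 22 minutes leg 1 → 11:59 UTC (May 22).
Add 1 hour 46 minutes layover in Yangon → 13:45 UTC.
Add 12 hours 46 minutes leg 2 → 02:31 UTC (May 23).
Add 7 hours and 40 minutes layover in Cape Morrow → 10:11 UTC.
Add 13 hours and 32 minutes leg 3 → 23:43 UTC.
Tehran is UTC+3:30, so local arrival = 23:43 + 3:30 = 03:13 on May 24.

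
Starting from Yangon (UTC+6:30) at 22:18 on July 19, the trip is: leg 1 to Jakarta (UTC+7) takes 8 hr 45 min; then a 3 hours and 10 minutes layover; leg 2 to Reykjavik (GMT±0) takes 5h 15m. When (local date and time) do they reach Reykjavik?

08:58 on Jul 20

Convert departure to UTC: 22:18 − 6:30 = 15:48 UTC on Jul 19.
Add 8 hours and 45 minutes leg 1 → 00:33 UTC (Jul 20).
Add 3 hours and 10 minutes layover in Jakarta → 03:43 UTC.
Add 5 hours and 15 minutes leg 2 → 08:58 UTC.
Reykjavik is UTC+0, so local arrival is the same: 08:58 on Jul 20.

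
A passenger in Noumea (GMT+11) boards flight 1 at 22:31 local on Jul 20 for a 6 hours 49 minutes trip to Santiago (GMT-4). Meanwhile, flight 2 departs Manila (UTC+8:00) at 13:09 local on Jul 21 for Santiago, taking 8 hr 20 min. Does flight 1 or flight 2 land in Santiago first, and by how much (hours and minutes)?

Flight 1 in UTC: 22:31 − 11:00 = 11:31 on Jul 20.
+6 hours and 49 minutes → arrive 18:20 UTC on Jul 20.
Flight 2 in UTC: 13:09 − 8:00 = 05:09 on Jul 21.
+8 hours and 20 minutes → arrive 13:29 UTC on Jul 21.
Flight 1 lands earlier by 19 hours 9 minutes.

the first, by 19 hours 9 minutes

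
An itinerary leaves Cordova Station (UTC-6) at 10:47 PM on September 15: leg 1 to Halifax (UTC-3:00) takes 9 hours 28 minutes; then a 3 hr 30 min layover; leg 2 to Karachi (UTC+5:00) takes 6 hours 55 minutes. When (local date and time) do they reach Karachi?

5:40 AM on Sep 17

Convert departure to UTC: 10:47 PM + 6:00 = 4:47 AM UTC on Sep 16.
Add 9 hours 28 minutes leg 1 → 2:15 PM UTC.
Add 3 hours and 30 minutes layover in Halifax → 5:45 PM UTC.
Add 6 hours 55 minutes leg 2 → 12:40 AM UTC (Sep 17).
Karachi is UTC+5:00, so local arrival = 12:40 AM + 5:00 = 5:40 AM on Sep 17.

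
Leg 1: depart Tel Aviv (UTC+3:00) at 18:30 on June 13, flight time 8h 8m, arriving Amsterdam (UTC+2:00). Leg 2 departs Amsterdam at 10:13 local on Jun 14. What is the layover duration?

8 hours 35 minutes

Convert departure to UTC: 18:30 − 3:00 = 15:30 UTC on Jun 13.
Add 8 hours 8 minutes flight time → 23:38 UTC.
Amsterdam is UTC+2:00, so local arrival = 23:38 + 2:00 = 01:38 on Jun 14.
Layover = 10:13 − 01:38 = 8 hours 35 minutes.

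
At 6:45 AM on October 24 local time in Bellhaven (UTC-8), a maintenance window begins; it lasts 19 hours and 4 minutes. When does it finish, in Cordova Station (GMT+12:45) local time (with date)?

Convert start to UTC: 6:45 AM + 8:00 = 2:45 PM UTC on Oct 24.
Add 19 hours and 4 minutes duration → 9:49 AM UTC (Oct 25).
Cordova Station is UTC+12:45, so local end time = 9:49 AM + 12:45 = 10:34 PM on Oct 25.

10:34 PM on October 25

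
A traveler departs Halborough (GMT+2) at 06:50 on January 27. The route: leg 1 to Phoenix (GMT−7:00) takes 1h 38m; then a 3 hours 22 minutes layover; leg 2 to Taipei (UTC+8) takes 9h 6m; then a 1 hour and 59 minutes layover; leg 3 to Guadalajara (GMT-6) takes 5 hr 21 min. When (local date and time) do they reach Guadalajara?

Convert departure to UTC: 06:50 − 2:00 = 04:50 UTC on Jan 27.
Add 1 hour and 38 minutes leg 1 → 06:28 UTC.
Add 3 hours 22 minutes layover in Phoenix → 09:50 UTC.
Add 9 hours 6 minutes leg 2 → 18:56 UTC.
Add 1 hour and 59 minutes layover in Taipei → 20:55 UTC.
Add 5 hours and 21 minutes leg 3 → 02:16 UTC (Jan 28).
Guadalajara is UTC−6:00, so local arrival = 02:16 − 6:00 = 20:16 on Jan 27.

20:16 on Jan 27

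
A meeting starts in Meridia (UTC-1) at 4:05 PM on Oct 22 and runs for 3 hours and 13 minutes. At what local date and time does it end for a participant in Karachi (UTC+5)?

1:18 AM on Oct 23

Karachi is 6:00 ahead of Meridia.
After 3 hours 13 minutes it is 7:18 PM in Meridia.
Shift by the zone difference: 7:18 PM + 6:00 = 1:18 AM on Oct 23 in Karachi.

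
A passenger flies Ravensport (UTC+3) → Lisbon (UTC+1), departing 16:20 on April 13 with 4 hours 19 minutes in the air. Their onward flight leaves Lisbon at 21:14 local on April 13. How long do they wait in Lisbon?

Convert departure to UTC: 16:20 − 3:00 = 13:20 UTC on Apr 13.
Add 4 hours 19 minutes flight time → 17:39 UTC.
Lisbon is UTC+1:00, so local arrival = 17:39 + 1:00 = 18:39 on Apr 13.
Layover = 21:14 − 18:39 = 2 hours 35 minutes.

2 hours 35 minutes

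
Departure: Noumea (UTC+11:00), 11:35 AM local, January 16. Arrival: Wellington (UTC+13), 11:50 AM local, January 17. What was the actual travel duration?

Departure in UTC: 11:35 AM − 11:00 = 12:35 AM on Jan 16.
Arrival in UTC: 11:50 AM − 13:00 = 10:50 PM on Jan 16.
Elapsed = 10:50 PM − 12:35 AM = 22 hours 15 minutes.

22 hours 15 minutes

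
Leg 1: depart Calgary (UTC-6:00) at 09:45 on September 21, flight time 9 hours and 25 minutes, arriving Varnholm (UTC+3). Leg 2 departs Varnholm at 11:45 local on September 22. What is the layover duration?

Convert departure to UTC: 09:45 + 6:00 = 15:45 UTC on Sep 21.
Add 9 hours 25 minutes flight time → 01:10 UTC (Sep 22).
Varnholm is UTC+3:00, so local arrival = 01:10 + 3:00 = 04:10 on Sep 22.
Layover = 11:45 − 04:10 = 7 hours 35 minutes.

7 hours 35 minutes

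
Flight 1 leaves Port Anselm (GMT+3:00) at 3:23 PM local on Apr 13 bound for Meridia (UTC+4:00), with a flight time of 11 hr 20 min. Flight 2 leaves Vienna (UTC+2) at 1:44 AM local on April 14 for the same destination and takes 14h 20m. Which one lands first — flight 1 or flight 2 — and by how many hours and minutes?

the first, by 14 hours 21 minutes

Flight 1 in UTC: 3:23 PM − 3:00 = 12:23 PM on Apr 13.
+11 hours and 20 minutes → arrive 11:43 PM UTC on Apr 13.
Flight 2 in UTC: 1:44 AM − 2:00 = 11:44 PM on Apr 13.
+14 hours and 20 minutes → arrive 2:04 PM UTC on Apr 14.
Flight 1 lands earlier by 14 hours 21 minutes.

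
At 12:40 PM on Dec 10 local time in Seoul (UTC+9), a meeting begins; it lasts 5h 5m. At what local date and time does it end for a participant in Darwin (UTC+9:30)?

6:15 PM on Dec 10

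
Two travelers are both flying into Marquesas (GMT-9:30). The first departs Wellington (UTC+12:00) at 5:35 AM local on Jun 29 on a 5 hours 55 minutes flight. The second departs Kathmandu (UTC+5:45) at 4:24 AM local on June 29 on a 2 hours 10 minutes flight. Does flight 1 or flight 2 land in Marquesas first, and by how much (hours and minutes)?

the first, by 1 hour 19 minutes

Flight 1 in UTC: 5:35 AM − 12:00 = 5:35 PM on Jun 28.
+5 hours 55 minutes → arrive 11:30 PM UTC on Jun 28.
Flight 2 in UTC: 4:24 AM − 5:45 = 10:39 PM on Jun 28.
+2 hours 10 minutes → arrive 12:49 AM UTC on Jun 29.
Flight 1 lands earlier by 1 hour 19 minutes.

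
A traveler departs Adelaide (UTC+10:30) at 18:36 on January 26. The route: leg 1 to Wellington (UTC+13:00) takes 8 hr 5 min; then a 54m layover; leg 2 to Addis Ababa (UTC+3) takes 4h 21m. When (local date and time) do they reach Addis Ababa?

00:26 on January 27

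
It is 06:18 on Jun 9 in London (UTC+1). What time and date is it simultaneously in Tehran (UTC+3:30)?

08:48 on Jun 9

In UTC: 06:18 − 1:00 = 05:18 on Jun 9.
Tehran is UTC+3:30: 05:18 + 3:30 = 08:48 on Jun 9.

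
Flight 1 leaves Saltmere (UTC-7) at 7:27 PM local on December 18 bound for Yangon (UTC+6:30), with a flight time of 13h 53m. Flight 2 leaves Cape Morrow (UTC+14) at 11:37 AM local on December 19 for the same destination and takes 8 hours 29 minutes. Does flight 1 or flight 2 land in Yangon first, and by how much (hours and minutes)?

the second, by 10 hours 14 minutes

Flight 1 in UTC: 7:27 PM + 7:00 = 2:27 AM on Dec 19.
+13 hours and 53 minutes → arrive 4:20 PM UTC on Dec 19.
Flight 2 in UTC: 11:37 AM − 14:00 = 9:37 PM on Dec 18.
+8 hours and 29 minutes → arrive 6:06 AM UTC on Dec 19.
Flight 2 lands earlier by 10 hours 14 minutes.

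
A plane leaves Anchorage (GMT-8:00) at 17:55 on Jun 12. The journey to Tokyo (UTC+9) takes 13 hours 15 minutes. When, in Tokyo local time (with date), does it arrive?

00:10 on June 14

Tokyo is 17:00 ahead of Anchorage.
After 13 hours 15 minutes it is 07:10 (Jun 13) in Anchorage.
Shift by the zone difference: 07:10 + 17:00 = 00:10 on Jun 14 in Tokyo.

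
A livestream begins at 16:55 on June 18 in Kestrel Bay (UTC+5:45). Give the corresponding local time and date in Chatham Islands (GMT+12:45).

23:55 on June 18

In UTC: 16:55 − 5:45 = 11:10 on Jun 18.
Chatham Islands is UTC+12:45: 11:10 + 12:45 = 23:55 on Jun 18.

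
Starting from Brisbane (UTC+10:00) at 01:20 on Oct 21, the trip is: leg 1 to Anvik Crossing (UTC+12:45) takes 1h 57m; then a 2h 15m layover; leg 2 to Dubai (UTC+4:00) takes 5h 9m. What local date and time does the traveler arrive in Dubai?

04:41 on October 21

Convert departure to UTC: 01:20 − 10:00 = 15:20 UTC on Oct 20.
Add 1 hour 57 minutes leg 1 → 17:17 UTC.
Add 2 hours and 15 minutes layover in Anvik Crossing → 19:32 UTC.
Add 5 hours 9 minutes leg 2 → 00:41 UTC (Oct 21).
Dubai is UTC+4:00, so local arrival = 00:41 + 4:00 = 04:41 on Oct 21.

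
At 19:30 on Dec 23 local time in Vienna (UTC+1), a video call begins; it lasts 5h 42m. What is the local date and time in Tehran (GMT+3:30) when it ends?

Convert start to UTC: 19:30 − 1:00 = 18:30 UTC on Dec 23.
Add 5 hours 42 minutes duration → 00:12 UTC (Dec 24).
Tehran is UTC+3:30, so local end time = 00:12 + 3:30 = 03:42 on Dec 24.

03:42 on Dec 24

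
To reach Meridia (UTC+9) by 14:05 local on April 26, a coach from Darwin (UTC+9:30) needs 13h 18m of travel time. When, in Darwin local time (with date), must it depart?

Target arrival in UTC: 14:05 − 9:00 = 05:05 on Apr 26.
Subtract 13 hours and 18 minutes → departure 15:47 UTC on Apr 25.
Darwin is UTC+9:30: 15:47 + 9:30 = 01:17 on Apr 26.

01:17 on Apr 26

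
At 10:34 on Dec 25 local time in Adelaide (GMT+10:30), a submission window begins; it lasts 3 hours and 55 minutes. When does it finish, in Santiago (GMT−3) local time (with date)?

00:59 on Dec 25

Convert start to UTC: 10:34 − 10:30 = 00:04 UTC on Dec 25.
Add 3 hours and 55 minutes duration → 03:59 UTC.
Santiago is UTC−3:00, so local end time = 03:59 − 3:00 = 00:59 on Dec 25.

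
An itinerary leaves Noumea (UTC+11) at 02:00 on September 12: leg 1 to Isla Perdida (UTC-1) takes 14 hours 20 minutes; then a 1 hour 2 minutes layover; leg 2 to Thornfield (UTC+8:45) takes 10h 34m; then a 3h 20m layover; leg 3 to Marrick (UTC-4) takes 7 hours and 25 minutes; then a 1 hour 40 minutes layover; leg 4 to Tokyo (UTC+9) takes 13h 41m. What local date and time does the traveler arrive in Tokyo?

04:02 on Sep 14

Convert departure to UTC: 02:00 − 11:00 = 15:00 UTC on Sep 11.
Add 14 hours and 20 minutes leg 1 → 05:20 UTC (Sep 12).
Add 1 hour 2 minutes layover in Isla Perdida → 06:22 UTC.
Add 10 hours and 34 minutes leg 2 → 16:56 UTC.
Add 3 hours 20 minutes layover in Thornfield → 20:16 UTC.
Add 7 hours and 25 minutes leg 3 → 03:41 UTC (Sep 13).
Add 1 hour 40 minutes layover in Marrick → 05:21 UTC.
Add 13 hours 41 minutes leg 4 → 19:02 UTC.
Tokyo is UTC+9:00, so local arrival = 19:02 + 9:00 = 04:02 on Sep 14.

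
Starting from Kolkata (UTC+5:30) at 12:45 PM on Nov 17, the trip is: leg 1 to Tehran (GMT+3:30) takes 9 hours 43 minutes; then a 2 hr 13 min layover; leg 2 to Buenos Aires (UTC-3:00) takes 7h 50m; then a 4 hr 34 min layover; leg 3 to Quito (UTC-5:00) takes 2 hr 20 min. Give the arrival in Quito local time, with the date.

Convert departure to UTC: 12:45 PM − 5:30 = 7:15 AM UTC on Nov 17.
Add 9 hours 43 minutes leg 1 → 4:58 PM UTC.
Add 2 hours and 13 minutes layover in Tehran → 7:11 PM UTC.
Add 7 hours and 50 minutes leg 2 → 3:01 AM UTC (Nov 18).
Add 4 hours 34 minutes layover in Buenos Aires → 7:35 AM UTC.
Add 2 hours 20 minutes leg 3 → 9:55 AM UTC.
Quito is UTC−5:00, so local arrival = 9:55 AM − 5:00 = 4:55 AM on Nov 18.

4:55 AM on November 18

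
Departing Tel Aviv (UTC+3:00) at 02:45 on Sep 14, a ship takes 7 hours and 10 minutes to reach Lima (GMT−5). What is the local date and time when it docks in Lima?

Convert departure to UTC: 02:45 − 3:00 = 23:45 UTC on Sep 13.
Add 7 hours 10 minutes travel time → 06:55 UTC (Sep 14).
Lima is UTC−5:00, so local arrival = 06:55 − 5:00 = 01:55 on Sep 14.

01:55 on September 14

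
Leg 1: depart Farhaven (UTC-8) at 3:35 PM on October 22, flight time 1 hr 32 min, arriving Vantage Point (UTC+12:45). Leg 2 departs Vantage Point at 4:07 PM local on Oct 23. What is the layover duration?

2 hours 15 minutes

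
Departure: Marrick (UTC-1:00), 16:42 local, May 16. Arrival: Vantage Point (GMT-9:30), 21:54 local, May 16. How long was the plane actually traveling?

13 hours 42 minutes

Departure in UTC: 16:42 + 1:00 = 17:42 on May 16.
Arrival in UTC: 21:54 + 9:30 = 07:24 on May 17.
Elapsed = 07:24 − 17:42 (+1 day) = 13 hours 42 minutes.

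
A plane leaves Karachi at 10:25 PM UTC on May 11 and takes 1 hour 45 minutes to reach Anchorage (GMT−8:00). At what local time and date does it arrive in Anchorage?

Departure is given in UTC: 10:25 PM on May 11.
Add 1 hour 45 minutes → 12:10 AM UTC (May 12).
Anchorage is UTC−8:00: 12:10 AM − 8:00 = 4:10 PM on May 11.

4:10 PM on May 11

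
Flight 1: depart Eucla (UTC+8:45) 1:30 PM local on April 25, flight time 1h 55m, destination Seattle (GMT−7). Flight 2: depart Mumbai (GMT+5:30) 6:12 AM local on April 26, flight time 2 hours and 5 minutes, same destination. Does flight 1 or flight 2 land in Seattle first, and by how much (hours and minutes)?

Flight 1 in UTC: 1:30 PM − 8:45 = 4:45 AM on Apr 25.
+1 hour and 55 minutes → arrive 6:40 AM UTC on Apr 25.
Flight 2 in UTC: 6:12 AM − 5:30 = 12:42 AM on Apr 26.
+2 hours 5 minutes → arrive 2:47 AM UTC on Apr 26.
Flight 1 lands earlier by 20 hours 7 minutes.

the first, by 20 hours 7 minutes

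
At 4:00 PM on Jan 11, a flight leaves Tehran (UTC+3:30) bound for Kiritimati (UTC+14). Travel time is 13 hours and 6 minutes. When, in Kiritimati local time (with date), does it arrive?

3:36 PM on January 12

Convert departure to UTC: 4:00 PM − 3:30 = 12:30 PM UTC on Jan 11.
Add 13 hours and 6 minutes travel time → 1:36 AM UTC (Jan 12).
Kiritimati is UTC+14:00, so local arrival = 1:36 AM + 14:00 = 3:36 PM on Jan 12.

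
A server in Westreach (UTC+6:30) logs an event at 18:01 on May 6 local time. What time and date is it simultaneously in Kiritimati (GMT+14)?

In UTC: 18:01 − 6:30 = 11:31 on May 6.
Kiritimati is UTC+14:00: 11:31 + 14:00 = 01:31 on May 7.

01:31 on May 7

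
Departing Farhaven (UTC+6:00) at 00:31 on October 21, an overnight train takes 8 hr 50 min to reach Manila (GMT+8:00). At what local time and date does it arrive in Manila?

11:21 on Oct 21

Convert departure to UTC: 00:31 − 6:00 = 18:31 UTC on Oct 20.
Add 8 hours 50 minutes travel time → 03:21 UTC (Oct 21).
Manila is UTC+8:00, so local arrival = 03:21 + 8:00 = 11:21 on Oct 21.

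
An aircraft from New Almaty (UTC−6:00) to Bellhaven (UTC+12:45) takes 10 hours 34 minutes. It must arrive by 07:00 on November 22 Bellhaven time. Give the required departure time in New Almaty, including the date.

01:41 on Nov 21

Target arrival in UTC: 07:00 − 12:45 = 18:15 on Nov 21.
Subtract 10 hours 34 minutes → departure 07:41 UTC on Nov 21.
New Almaty is UTC−6:00: 07:41 − 6:00 = 01:41 on Nov 21.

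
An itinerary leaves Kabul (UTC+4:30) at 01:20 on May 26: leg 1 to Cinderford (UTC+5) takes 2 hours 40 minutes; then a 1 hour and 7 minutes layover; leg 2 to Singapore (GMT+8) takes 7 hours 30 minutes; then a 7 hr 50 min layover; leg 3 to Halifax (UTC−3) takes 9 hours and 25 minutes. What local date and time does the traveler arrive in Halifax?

Convert departure to UTC: 01:20 − 4:30 = 20:50 UTC on May 25.
Add 2 hours and 40 minutes leg 1 → 23:30 UTC.
Add 1 hour 7 minutes layover in Cinderford → 00:37 UTC (May 26).
Add 7 hours and 30 minutes leg 2 → 08:07 UTC.
Add 7 hours and 50 minutes layover in Singapore → 15:57 UTC.
Add 9 hours and 25 minutes leg 3 → 01:22 UTC (May 27).
Halifax is UTC−3:00, so local arrival = 01:22 − 3:00 = 22:22 on May 26.

22:22 on May 26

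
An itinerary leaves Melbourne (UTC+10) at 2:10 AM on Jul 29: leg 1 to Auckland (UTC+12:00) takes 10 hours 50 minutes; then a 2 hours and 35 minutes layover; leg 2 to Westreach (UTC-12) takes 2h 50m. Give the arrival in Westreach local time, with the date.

Convert departure to UTC: 2:10 AM − 10:00 = 4:10 PM UTC on Jul 28.
Add 10 hours and 50 minutes leg 1 → 3:00 AM UTC (Jul 29).
Add 2 hours and 35 minutes layover in Auckland → 5:35 AM UTC.
Add 2 hours 50 minutes leg 2 → 8:25 AM UTC.
Westreach is UTC−12:00, so local arrival = 8:25 AM − 12:00 = 8:25 PM on Jul 28.

8:25 PM on Jul 28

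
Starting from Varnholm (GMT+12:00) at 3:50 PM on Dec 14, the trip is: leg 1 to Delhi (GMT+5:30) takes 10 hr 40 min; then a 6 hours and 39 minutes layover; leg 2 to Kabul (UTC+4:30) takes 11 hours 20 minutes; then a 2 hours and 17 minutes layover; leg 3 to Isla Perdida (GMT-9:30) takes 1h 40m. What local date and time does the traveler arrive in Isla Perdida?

Convert departure to UTC: 3:50 PM − 12:00 = 3:50 AM UTC on Dec 14.
Add 10 hours 40 minutes leg 1 → 2:30 PM UTC.
Add 6 hours 39 minutes layover in Delhi → 9:09 PM UTC.
Add 11 hours and 20 minutes leg 2 → 8:29 AM UTC (Dec 15).
Add 2 hours and 17 minutes layover in Kabul → 10:46 AM UTC.
Add 1 hour 40 minutes leg 3 → 12:26 PM UTC.
Isla Perdida is UTC−9:30, so local arrival = 12:26 PM − 9:30 = 2:56 AM on Dec 15.

2:56 AM on Dec 15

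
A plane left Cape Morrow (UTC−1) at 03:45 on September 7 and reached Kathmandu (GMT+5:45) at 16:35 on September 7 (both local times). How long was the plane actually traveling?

Departure in UTC: 03:45 + 1:00 = 04:45 on Sep 7.
Arrival in UTC: 16:35 − 5:45 = 10:50 on Sep 7.
Elapsed = 10:50 − 04:45 = 6 hours 5 minutes.

6 hours 5 minutes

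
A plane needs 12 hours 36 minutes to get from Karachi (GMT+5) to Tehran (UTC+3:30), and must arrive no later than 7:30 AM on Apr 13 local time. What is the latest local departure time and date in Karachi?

Target arrival in UTC: 7:30 AM − 3:30 = 4:00 AM on Apr 13.
Subtract 12 hours 36 minutes → departure 3:24 PM UTC on Apr 12.
Karachi is UTC+5:00: 3:24 PM + 5:00 = 8:24 PM on Apr 12.

8:24 PM on April 12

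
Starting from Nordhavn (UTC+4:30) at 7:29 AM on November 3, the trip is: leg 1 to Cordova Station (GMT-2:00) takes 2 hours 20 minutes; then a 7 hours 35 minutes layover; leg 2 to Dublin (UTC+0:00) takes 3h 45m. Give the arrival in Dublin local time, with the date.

Convert departure to UTC: 7:29 AM − 4:30 = 2:59 AM UTC on Nov 3.
Add 2 hours and 20 minutes leg 1 → 5:19 AM UTC.
Add 7 hours and 35 minutes layover in Cordova Station → 12:54 PM UTC.
Add 3 hours 45 minutes leg 2 → 4:39 PM UTC.
Dublin is UTC+0, so local arrival is the same: 4:39 PM on Nov 3.

4:39 PM on November 3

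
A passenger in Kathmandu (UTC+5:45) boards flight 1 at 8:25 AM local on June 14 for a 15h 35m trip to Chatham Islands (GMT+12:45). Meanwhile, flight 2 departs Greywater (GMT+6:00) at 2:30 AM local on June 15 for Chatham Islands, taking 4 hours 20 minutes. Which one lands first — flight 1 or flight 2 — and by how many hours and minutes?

Flight 1 in UTC: 8:25 AM − 5:45 = 2:40 AM on Jun 14.
+15 hours and 35 minutes → arrive 6:15 PM UTC on Jun 14.
Flight 2 in UTC: 2:30 AM − 6:00 = 8:30 PM on Jun 14.
+4 hours and 20 minutes → arrive 12:50 AM UTC on Jun 15.
Flight 1 lands earlier by 6 hours 35 minutes.

the first, by 6 hours 35 minutes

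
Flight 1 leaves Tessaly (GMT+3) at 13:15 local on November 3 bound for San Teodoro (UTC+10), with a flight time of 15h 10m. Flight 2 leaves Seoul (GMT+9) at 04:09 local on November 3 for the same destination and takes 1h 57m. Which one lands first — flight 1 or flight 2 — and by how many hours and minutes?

Flight 1 in UTC: 13:15 − 3:00 = 10:15 on Nov 3.
+15 hours and 10 minutes → arrive 01:25 UTC on Nov 4.
Flight 2 in UTC: 04:09 − 9:00 = 19:09 on Nov 2.
+1 hour 57 minutes → arrive 21:06 UTC on Nov 2.
Flight 2 lands earlier by 28 hours 19 minutes.

the second, by 28 hours 19 minutes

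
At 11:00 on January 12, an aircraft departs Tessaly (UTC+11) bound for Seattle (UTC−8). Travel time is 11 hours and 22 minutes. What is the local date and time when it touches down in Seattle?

03:22 on Jan 12

Convert departure to UTC: 11:00 − 11:00 = 00:00 UTC on Jan 12.
Add 11 hours and 22 minutes travel time → 11:22 UTC.
Seattle is UTC−8:00, so local arrival = 11:22 − 8:00 = 03:22 on Jan 12.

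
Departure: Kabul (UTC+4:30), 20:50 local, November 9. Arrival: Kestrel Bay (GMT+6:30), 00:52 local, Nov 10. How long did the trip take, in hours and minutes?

2 hours 2 minutes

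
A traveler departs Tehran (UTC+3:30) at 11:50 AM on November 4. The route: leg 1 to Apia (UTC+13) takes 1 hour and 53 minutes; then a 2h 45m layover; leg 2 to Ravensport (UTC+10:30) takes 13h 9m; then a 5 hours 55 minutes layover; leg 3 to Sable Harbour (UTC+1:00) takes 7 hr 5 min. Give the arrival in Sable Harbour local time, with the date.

4:07 PM on November 5

Convert departure to UTC: 11:50 AM − 3:30 = 8:20 AM UTC on Nov 4.
Add 1 hour and 53 minutes leg 1 → 10:13 AM UTC.
Add 2 hours and 45 minutes layover in Apia → 12:58 PM UTC.
Add 13 hours and 9 minutes leg 2 → 2:07 AM UTC (Nov 5).
Add 5 hours and 55 minutes layover in Ravensport → 8:02 AM UTC.
Add 7 hours 5 minutes leg 3 → 3:07 PM UTC.
Sable Harbour is UTC+1:00, so local arrival = 3:07 PM + 1:00 = 4:07 PM on Nov 5.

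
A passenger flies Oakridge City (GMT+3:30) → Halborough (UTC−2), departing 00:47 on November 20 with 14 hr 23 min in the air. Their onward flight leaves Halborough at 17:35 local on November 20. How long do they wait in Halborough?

Convert departure to UTC: 00:47 − 3:30 = 21:17 UTC on Nov 19.
Add 14 hours and 23 minutes flight time → 11:40 UTC (Nov 20).
Halborough is UTC−2:00, so local arrival = 11:40 − 2:00 = 09:40 on Nov 20.
Layover = 17:35 − 09:40 = 7 hours 55 minutes.

7 hours 55 minutes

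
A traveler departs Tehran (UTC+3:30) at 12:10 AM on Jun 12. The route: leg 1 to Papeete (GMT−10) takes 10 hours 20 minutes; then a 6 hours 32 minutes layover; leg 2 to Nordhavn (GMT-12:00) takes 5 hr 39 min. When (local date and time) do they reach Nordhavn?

7:11 AM on June 12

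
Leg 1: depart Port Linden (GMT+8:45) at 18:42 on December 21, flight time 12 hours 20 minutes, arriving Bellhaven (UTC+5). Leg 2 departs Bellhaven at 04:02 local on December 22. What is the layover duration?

Convert departure to UTC: 18:42 − 8:45 = 09:57 UTC on Dec 21.
Add 12 hours 20 minutes flight time → 22:17 UTC.
Bellhaven is UTC+5:00, so local arrival = 22:17 + 5:00 = 03:17 on Dec 22.
Layover = 04:02 − 03:17 = 45 minutes.

45 minutes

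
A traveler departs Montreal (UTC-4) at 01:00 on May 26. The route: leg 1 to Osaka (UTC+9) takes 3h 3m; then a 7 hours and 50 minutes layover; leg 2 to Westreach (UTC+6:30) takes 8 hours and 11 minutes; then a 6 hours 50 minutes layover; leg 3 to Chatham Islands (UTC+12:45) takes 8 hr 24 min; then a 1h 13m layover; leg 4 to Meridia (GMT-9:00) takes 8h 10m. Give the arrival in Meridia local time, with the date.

15:41 on May 27

Convert departure to UTC: 01:00 + 4:00 = 05:00 UTC on May 26.
Add 3 hours 3 minutes leg 1 → 08:03 UTC.
Add 7 hours and 50 minutes layover in Osaka → 15:53 UTC.
Add 8 hours and 11 minutes leg 2 → 00:04 UTC (May 27).
Add 6 hours and 50 minutes layover in Westreach → 06:54 UTC.
Add 8 hours and 24 minutes leg 3 → 15:18 UTC.
Add 1 hour 13 minutes layover in Chatham Islands → 16:31 UTC.
Add 8 hours and 10 minutes leg 4 → 00:41 UTC (May 28).
Meridia is UTC−9:00, so local arrival = 00:41 − 9:00 = 15:41 on May 27.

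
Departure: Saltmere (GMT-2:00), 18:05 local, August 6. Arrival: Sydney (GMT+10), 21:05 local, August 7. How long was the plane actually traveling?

15 hours

Departure in UTC: 18:05 + 2:00 = 20:05 on Aug 6.
Arrival in UTC: 21:05 − 10:00 = 11:05 on Aug 7.
Elapsed = 11:05 − 20:05 (+1 day) = 15 hours.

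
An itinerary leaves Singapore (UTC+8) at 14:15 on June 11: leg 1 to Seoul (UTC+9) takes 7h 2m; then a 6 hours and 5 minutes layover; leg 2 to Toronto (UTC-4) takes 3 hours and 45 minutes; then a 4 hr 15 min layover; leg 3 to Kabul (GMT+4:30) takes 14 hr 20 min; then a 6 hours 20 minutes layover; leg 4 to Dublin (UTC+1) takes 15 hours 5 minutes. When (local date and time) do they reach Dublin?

16:07 on Jun 13

Convert departure to UTC: 14:15 − 8:00 = 06:15 UTC on Jun 11.
Add 7 hours 2 minutes leg 1 → 13:17 UTC.
Add 6 hours 5 minutes layover in Seoul → 19:22 UTC.
Add 3 hours 45 minutes leg 2 → 23:07 UTC.
Add 4 hours 15 minutes layover in Toronto → 03:22 UTC (Jun 12).
Add 14 hours and 20 minutes leg 3 → 17:42 UTC.
Add 6 hours 20 minutes layover in Kabul → 00:02 UTC (Jun 13).
Add 15 hours and 5 minutes leg 4 → 15:07 UTC.
Dublin is UTC+1:00, so local arrival = 15:07 + 1:00 = 16:07 on Jun 13.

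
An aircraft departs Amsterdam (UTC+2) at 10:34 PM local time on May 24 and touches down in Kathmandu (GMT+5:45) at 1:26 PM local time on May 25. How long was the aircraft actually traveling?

11 hours 7 minutes

Kathmandu is 3:45 ahead of Amsterdam.
Clock-face elapsed time (ignoring zones) is 14 hours 52 minutes.
Actual elapsed = 14 hours 52 minutes − 3:45 = 11 hours 7 minutes.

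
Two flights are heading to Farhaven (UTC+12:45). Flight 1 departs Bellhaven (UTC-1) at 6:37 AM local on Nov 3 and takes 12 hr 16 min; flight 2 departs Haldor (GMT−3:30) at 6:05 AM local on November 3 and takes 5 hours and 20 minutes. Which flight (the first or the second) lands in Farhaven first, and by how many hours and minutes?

the second, by 4 hours 58 minutes

Flight 1 in UTC: 6:37 AM + 1:00 = 7:37 AM on Nov 3.
+12 hours and 16 minutes → arrive 7:53 PM UTC on Nov 3.
Flight 2 in UTC: 6:05 AM + 3:30 = 9:35 AM on Nov 3.
+5 hours 20 minutes → arrive 2:55 PM UTC on Nov 3.
Flight 2 lands earlier by 4 hours 58 minutes.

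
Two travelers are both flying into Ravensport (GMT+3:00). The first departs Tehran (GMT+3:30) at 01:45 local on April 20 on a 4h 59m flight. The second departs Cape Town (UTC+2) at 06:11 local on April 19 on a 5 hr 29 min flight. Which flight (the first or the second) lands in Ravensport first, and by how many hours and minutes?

Flight 1 in UTC: 01:45 − 3:30 = 22:15 on Apr 19.
+4 hours 59 minutes → arrive 03:14 UTC on Apr 20.
Flight 2 in UTC: 06:11 − 2:00 = 04:11 on Apr 19.
+5 hours and 29 minutes → arrive 09:40 UTC on Apr 19.
Flight 2 lands earlier by 17 hours 34 minutes.

the second, by 17 hours 34 minutes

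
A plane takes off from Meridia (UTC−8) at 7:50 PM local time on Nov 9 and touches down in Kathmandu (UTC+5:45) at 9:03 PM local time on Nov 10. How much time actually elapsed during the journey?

11 hours 28 minutes

Departure in UTC: 7:50 PM + 8:00 = 3:50 AM on Nov 10.
Arrival in UTC: 9:03 PM − 5:45 = 3:18 PM on Nov 10.
Elapsed = 3:18 PM − 3:50 AM = 11 hours 28 minutes.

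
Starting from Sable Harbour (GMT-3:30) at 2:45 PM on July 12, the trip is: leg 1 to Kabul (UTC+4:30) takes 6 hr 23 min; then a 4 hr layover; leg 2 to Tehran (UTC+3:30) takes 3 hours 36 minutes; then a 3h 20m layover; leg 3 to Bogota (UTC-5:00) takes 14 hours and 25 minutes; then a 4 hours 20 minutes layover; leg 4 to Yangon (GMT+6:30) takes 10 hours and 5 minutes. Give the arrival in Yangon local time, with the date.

10:54 PM on July 14

Convert departure to UTC: 2:45 PM + 3:30 = 6:15 PM UTC on Jul 12.
Add 6 hours 23 minutes leg 1 → 12:38 AM UTC (Jul 13).
Add 4 hours layover in Kabul → 4:38 AM UTC.
Add 3 hours and 36 minutes leg 2 → 8:14 AM UTC.
Add 3 hours and 20 minutes layover in Tehran → 11:34 AM UTC.
Add 14 hours and 25 minutes leg 3 → 1:59 AM UTC (Jul 14).
Add 4 hours 20 minutes layover in Bogota → 6:19 AM UTC.
Add 10 hours and 5 minutes leg 4 → 4:24 PM UTC.
Yangon is UTC+6:30, so local arrival = 4:24 PM + 6:30 = 10:54 PM on Jul 14.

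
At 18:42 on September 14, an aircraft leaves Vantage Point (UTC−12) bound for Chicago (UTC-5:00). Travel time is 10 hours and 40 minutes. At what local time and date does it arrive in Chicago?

Convert departure to UTC: 18:42 + 12:00 = 06:42 UTC on Sep 15.
Add 10 hours 40 minutes travel time → 17:22 UTC.
Chicago is UTC−5:00, so local arrival = 17:22 − 5:00 = 12:22 on Sep 15.

12:22 on September 15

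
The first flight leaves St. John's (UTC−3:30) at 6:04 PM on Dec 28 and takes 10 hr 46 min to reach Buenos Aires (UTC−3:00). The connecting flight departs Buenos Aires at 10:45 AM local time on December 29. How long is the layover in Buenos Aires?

Convert departure to UTC: 6:04 PM + 3:30 = 9:34 PM UTC on Dec 28.
Add 10 hours 46 minutes flight time → 8:20 AM UTC (Dec 29).
Buenos Aires is UTC−3:00, so local arrival = 8:20 AM − 3:00 = 5:20 AM on Dec 29.
Layover = 10:45 AM − 5:20 AM = 5 hours 25 minutes.

5 hours 25 minutes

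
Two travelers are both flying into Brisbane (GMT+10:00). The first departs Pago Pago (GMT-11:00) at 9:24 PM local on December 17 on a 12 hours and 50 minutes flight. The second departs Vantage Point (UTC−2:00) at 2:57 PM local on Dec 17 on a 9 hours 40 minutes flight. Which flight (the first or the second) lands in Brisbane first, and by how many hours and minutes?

Flight 1 in UTC: 9:24 PM + 11:00 = 8:24 AM on Dec 18.
+12 hours 50 minutes → arrive 9:14 PM UTC on Dec 18.
Flight 2 in UTC: 2:57 PM + 2:00 = 4:57 PM on Dec 17.
+9 hours and 40 minutes → arrive 2:37 AM UTC on Dec 18.
Flight 2 lands earlier by 18 hours 37 minutes.

the second, by 18 hours 37 minutes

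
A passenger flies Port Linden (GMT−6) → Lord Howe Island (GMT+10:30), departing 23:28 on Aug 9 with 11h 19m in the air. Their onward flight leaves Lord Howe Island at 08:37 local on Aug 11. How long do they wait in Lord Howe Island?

5 hours 20 minutes

Convert departure to UTC: 23:28 + 6:00 = 05:28 UTC on Aug 10.
Add 11 hours and 19 minutes flight time → 16:47 UTC.
Lord Howe Island is UTC+10:30, so local arrival = 16:47 + 10:30 = 03:17 on Aug 11.
Layover = 08:37 − 03:17 = 5 hours 20 minutes.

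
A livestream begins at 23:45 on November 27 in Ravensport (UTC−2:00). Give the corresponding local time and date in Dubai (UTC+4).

05:45 on November 28

In UTC: 23:45 + 2:00 = 01:45 on Nov 28.
Dubai is UTC+4:00: 01:45 + 4:00 = 05:45 on Nov 28.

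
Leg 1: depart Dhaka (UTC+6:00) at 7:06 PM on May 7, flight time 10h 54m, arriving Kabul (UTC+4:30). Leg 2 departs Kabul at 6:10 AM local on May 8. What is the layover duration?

1 hour 40 minutes

Convert departure to UTC: 7:06 PM − 6:00 = 1:06 PM UTC on May 7.
Add 10 hours 54 minutes flight time → 12:00 AM UTC (May 8).
Kabul is UTC+4:30, so local arrival = 12:00 AM + 4:30 = 4:30 AM on May 8.
Layover = 6:10 AM − 4:30 AM = 1 hour 40 minutes.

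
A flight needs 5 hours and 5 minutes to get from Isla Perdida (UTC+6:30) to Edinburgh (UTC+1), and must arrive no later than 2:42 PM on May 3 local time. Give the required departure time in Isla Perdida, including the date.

3:07 PM on May 3

Target arrival in UTC: 2:42 PM − 1:00 = 1:42 PM on May 3.
Subtract 5 hours 5 minutes → departure 8:37 AM UTC on May 3.
Isla Perdida is UTC+6:30: 8:37 AM + 6:30 = 3:07 PM on May 3.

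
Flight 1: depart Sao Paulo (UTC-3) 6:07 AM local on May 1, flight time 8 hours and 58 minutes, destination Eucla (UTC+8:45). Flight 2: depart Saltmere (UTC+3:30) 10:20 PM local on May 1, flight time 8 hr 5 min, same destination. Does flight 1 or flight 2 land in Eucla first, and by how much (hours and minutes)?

the first, by 8 hours 50 minutes

Flight 1 in UTC: 6:07 AM + 3:00 = 9:07 AM on May 1.
+8 hours and 58 minutes → arrive 6:05 PM UTC on May 1.
Flight 2 in UTC: 10:20 PM − 3:30 = 6:50 PM on May 1.
+8 hours and 5 minutes → arrive 2:55 AM UTC on May 2.
Flight 1 lands earlier by 8 hours 50 minutes.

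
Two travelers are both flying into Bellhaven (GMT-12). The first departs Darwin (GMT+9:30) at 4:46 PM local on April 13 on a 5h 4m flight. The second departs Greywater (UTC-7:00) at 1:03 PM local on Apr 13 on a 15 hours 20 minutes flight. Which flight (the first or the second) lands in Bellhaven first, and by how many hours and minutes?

the first, by 23 hours 3 minutes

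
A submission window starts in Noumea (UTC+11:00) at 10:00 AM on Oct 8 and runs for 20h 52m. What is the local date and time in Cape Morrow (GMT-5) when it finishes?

2:52 PM on October 8

Convert start to UTC: 10:00 AM − 11:00 = 11:00 PM UTC on Oct 7.
Add 20 hours 52 minutes duration → 7:52 PM UTC (Oct 8).
Cape Morrow is UTC−5:00, so local end time = 7:52 PM − 5:00 = 2:52 PM on Oct 8.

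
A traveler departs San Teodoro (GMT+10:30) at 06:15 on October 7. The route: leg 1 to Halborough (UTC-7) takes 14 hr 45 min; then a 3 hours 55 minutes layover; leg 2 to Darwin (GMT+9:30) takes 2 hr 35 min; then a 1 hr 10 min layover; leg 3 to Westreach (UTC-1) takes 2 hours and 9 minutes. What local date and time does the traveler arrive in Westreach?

19:19 on October 7

Convert departure to UTC: 06:15 − 10:30 = 19:45 UTC on Oct 6.
Add 14 hours and 45 minutes leg 1 → 10:30 UTC (Oct 7).
Add 3 hours 55 minutes layover in Halborough → 14:25 UTC.
Add 2 hours and 35 minutes leg 2 → 17:00 UTC.
Add 1 hour 10 minutes layover in Darwin → 18:10 UTC.
Add 2 hours 9 minutes leg 3 → 20:19 UTC.
Westreach is UTC−1:00, so local arrival = 20:19 − 1:00 = 19:19 on Oct 7.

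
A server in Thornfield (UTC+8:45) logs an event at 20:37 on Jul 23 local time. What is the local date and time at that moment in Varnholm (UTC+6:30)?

In UTC: 20:37 − 8:45 = 11:52 on Jul 23.
Varnholm is UTC+6:30: 11:52 + 6:30 = 18:22 on Jul 23.

18:22 on July 23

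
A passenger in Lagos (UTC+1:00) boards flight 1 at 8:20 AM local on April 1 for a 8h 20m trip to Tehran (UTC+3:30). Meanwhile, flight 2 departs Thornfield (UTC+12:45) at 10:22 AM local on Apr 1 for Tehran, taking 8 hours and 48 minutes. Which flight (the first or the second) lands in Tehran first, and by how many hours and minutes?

the second, by 9 hours 15 minutes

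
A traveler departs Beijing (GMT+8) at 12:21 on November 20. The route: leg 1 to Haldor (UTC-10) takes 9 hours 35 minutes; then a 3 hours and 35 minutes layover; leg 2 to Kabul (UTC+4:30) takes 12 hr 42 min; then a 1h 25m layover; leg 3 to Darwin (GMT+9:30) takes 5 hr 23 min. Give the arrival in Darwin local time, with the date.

22:31 on November 21

Convert departure to UTC: 12:21 − 8:00 = 04:21 UTC on Nov 20.
Add 9 hours and 35 minutes leg 1 → 13:56 UTC.
Add 3 hours 35 minutes layover in Haldor → 17:31 UTC.
Add 12 hours 42 minutes leg 2 → 06:13 UTC (Nov 21).
Add 1 hour and 25 minutes layover in Kabul → 07:38 UTC.
Add 5 hours and 23 minutes leg 3 → 13:01 UTC.
Darwin is UTC+9:30, so local arrival = 13:01 + 9:30 = 22:31 on Nov 21.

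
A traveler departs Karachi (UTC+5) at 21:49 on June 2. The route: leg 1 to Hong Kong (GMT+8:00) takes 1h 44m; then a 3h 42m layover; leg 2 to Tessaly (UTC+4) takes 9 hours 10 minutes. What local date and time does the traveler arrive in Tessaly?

11:25 on Jun 3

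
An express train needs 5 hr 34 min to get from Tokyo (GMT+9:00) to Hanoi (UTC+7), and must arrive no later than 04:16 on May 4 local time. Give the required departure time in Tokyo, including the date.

Target arrival in UTC: 04:16 − 7:00 = 21:16 on May 3.
Subtract 5 hours 34 minutes → departure 15:42 UTC on May 3.
Tokyo is UTC+9:00: 15:42 + 9:00 = 00:42 on May 4.

00:42 on May 4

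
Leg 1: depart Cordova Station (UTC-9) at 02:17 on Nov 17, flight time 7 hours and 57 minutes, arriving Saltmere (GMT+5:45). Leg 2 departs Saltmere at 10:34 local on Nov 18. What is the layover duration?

Convert departure to UTC: 02:17 + 9:00 = 11:17 UTC on Nov 17.
Add 7 hours and 57 minutes flight time → 19:14 UTC.
Saltmere is UTC+5:45, so local arrival = 19:14 + 5:45 = 00:59 on Nov 18.
Layover = 10:34 − 00:59 = 9 hours 35 minutes.

9 hours 35 minutes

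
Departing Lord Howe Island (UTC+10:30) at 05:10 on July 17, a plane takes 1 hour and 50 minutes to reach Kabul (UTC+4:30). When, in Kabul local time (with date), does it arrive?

Convert departure to UTC: 05:10 − 10:30 = 18:40 UTC on Jul 16.
Add 1 hour and 50 minutes travel time → 20:30 UTC.
Kabul is UTC+4:30, so local arrival = 20:30 + 4:30 = 01:00 on Jul 17.

01:00 on Jul 17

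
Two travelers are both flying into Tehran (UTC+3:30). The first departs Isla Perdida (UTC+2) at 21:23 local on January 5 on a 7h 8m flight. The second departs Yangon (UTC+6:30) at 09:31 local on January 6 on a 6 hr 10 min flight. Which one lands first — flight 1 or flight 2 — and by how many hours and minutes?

Flight 1 in UTC: 21:23 − 2:00 = 19:23 on Jan 5.
+7 hours 8 minutes → arrive 02:31 UTC on Jan 6.
Flight 2 in UTC: 09:31 − 6:30 = 03:01 on Jan 6.
+6 hours and 10 minutes → arrive 09:11 UTC on Jan 6.
Flight 1 lands earlier by 6 hours 40 minutes.

the first, by 6 hours 40 minutes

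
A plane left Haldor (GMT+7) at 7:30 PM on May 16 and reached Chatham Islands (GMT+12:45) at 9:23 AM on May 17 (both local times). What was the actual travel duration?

Departure in UTC: 7:30 PM − 7:00 = 12:30 PM on May 16.
Arrival in UTC: 9:23 AM − 12:45 = 8:38 PM on May 16.
Elapsed = 8:38 PM − 12:30 PM = 8 hours 8 minutes.

8 hours 8 minutes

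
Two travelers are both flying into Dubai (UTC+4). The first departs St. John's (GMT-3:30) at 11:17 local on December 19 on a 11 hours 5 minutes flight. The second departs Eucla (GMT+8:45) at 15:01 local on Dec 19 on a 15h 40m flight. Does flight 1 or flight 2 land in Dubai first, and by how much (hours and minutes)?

Flight 1 in UTC: 11:17 + 3:30 = 14:47 on Dec 19.
+11 hours and 5 minutes → arrive 01:52 UTC on Dec 20.
Flight 2 in UTC: 15:01 − 8:45 = 06:16 on Dec 19.
+15 hours and 40 minutes → arrive 21:56 UTC on Dec 19.
Flight 2 lands earlier by 3 hours 56 minutes.

the second, by 3 hours 56 minutes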